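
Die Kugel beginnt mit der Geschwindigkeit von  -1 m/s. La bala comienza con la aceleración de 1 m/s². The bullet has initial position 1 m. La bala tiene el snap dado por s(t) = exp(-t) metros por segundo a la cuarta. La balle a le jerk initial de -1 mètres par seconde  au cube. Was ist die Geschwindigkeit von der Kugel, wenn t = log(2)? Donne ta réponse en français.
Nous devons trouver la primitive de notre équation du snap s(t) = exp(-t) 3 fois. En intégrant le snap et en utilisant la condition initiale j(0) = -1, nous obtenons j(t) = -exp(-t). En intégrant le jerk et en utilisant la condition initiale a(0) = 1, nous obtenons a(t) = exp(-t). La primitive de l'accélération est la vitesse. En utilisant v(0) = -1, nous obtenons v(t) = -exp(-t). En utilisant v(t) = -exp(-t) et en substituant t = log(2), nous trouvons v = -1/2.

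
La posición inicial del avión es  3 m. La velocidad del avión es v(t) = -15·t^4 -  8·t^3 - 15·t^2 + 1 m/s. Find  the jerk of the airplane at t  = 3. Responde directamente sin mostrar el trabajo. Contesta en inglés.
j(3) = -1794.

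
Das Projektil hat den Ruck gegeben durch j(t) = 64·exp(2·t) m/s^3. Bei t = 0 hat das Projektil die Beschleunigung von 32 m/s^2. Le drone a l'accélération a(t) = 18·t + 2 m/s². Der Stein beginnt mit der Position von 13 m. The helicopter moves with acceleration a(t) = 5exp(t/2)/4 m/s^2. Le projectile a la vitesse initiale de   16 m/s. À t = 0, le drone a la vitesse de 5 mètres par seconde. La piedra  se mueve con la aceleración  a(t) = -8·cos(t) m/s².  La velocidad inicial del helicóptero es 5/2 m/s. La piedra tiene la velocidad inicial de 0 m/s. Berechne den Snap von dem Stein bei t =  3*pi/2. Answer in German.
Um dies zu lösen, müssen wir 2 Ableitungen unserer Gleichung für die Beschleunigung a(t) = -8·cos(t) nehmen. Die Ableitung von der Beschleunigung ergibt den Ruck: j(t) = 8·sin(t). Die Ableitung von dem Ruck ergibt den Snap: s(t) = 8·cos(t). Aus der Gleichung für den Snap s(t) = 8·cos(t), setzen wir t = 3*pi/2 ein und erhalten s = 0.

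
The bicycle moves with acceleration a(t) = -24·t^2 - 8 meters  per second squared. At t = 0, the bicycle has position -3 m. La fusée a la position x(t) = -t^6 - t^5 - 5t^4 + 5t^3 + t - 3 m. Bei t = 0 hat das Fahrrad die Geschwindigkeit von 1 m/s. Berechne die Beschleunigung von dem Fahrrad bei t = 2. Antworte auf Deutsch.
Aus der Gleichung für die Beschleunigung a(t) = -24·t^2 - 8, setzen wir t = 2 ein und erhalten a = -104.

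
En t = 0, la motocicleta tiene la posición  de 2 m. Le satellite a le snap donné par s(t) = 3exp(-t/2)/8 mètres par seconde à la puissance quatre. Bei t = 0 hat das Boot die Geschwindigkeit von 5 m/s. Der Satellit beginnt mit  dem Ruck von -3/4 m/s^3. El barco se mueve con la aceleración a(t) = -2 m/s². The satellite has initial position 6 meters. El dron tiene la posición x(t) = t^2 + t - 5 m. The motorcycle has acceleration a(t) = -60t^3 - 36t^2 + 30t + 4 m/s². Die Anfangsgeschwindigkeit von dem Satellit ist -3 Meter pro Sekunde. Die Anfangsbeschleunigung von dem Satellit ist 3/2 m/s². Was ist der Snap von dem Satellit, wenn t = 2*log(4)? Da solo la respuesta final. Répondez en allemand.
Die Antwort ist 3/32.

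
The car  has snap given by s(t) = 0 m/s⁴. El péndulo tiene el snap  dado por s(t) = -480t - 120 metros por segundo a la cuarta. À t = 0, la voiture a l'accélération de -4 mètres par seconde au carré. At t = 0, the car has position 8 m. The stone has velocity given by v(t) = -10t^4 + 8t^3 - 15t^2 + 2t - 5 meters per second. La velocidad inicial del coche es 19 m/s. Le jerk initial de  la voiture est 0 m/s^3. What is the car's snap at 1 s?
We have snap s(t) = 0. Substituting t = 1: s(1) = 0.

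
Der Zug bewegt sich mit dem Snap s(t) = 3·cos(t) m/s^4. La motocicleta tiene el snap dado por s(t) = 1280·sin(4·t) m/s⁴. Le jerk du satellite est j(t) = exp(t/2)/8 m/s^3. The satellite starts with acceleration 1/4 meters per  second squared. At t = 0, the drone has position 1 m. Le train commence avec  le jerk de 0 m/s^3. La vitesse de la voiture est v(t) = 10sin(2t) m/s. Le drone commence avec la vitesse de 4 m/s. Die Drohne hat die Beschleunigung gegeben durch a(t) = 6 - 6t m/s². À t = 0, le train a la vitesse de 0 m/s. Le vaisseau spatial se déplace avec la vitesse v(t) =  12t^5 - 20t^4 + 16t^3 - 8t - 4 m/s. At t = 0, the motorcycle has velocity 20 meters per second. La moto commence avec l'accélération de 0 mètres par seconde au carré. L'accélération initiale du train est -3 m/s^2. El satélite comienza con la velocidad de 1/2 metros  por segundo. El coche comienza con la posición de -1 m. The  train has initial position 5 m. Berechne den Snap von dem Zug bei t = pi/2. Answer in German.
Wir haben den Snap s(t) = 3·cos(t). Durch Einsetzen von t = pi/2: s(pi/2) = 0.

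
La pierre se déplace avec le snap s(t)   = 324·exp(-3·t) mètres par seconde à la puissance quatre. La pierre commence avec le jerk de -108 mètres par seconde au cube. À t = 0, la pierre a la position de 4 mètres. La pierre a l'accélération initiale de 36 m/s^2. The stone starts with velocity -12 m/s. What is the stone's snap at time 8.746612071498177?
We have snap s(t) = 324·exp(-3·t). Substituting t = 8.746612071498177: s(8.746612071498177) = 1.30235366400852E-9.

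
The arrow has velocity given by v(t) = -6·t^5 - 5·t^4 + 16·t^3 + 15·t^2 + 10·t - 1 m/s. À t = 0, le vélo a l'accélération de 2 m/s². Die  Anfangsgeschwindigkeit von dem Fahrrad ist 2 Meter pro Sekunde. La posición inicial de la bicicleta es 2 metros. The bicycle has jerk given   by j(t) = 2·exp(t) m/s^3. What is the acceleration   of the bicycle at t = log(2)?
Starting from jerk j(t) = 2·exp(t), we take 1 antiderivative. Taking ∫j(t)dt and applying a(0) = 2, we find a(t) = 2·exp(t). Using a(t) = 2·exp(t) and substituting t = log(2), we find a = 4.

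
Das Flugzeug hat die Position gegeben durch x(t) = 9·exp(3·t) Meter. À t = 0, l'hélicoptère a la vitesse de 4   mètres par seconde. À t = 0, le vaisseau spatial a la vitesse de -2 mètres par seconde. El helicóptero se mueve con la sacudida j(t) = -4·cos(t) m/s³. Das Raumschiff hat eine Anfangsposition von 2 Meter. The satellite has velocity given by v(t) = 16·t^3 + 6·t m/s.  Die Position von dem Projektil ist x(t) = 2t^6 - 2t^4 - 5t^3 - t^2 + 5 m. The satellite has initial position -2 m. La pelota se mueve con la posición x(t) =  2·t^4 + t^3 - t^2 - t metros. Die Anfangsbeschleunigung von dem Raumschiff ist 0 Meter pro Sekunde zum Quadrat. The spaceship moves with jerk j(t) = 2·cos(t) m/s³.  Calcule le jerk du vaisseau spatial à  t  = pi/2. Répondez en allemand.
Wir haben den Ruck j(t) = 2·cos(t). Durch Einsetzen von t = pi/2: j(pi/2) = 0.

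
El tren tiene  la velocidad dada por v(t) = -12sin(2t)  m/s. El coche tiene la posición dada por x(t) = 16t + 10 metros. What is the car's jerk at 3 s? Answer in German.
Wir müssen unsere Gleichung für die Position x(t) = 16·t + 10 3-mal ableiten. Die Ableitung von der Position ergibt die Geschwindigkeit: v(t) = 16. Durch Ableiten von der Geschwindigkeit erhalten wir die Beschleunigung: a(t) = 0. Die Ableitung von der Beschleunigung ergibt den Ruck: j(t) = 0. Wir haben den Ruck j(t) = 0. Durch Einsetzen von t = 3: j(3) = 0.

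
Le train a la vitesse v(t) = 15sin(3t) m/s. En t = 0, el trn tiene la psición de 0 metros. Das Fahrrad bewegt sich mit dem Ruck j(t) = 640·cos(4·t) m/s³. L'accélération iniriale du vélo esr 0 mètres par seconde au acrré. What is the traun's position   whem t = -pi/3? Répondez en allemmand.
Wir müssen unsere Gleichung für die Geschwindigkeit v(t) = 15·sin(3·t) 1-mal integrieren. Durch Integration von der Geschwindigkeit und Verwendung der Anfangsbedingung x(0) = 0, erhalten wir x(t) = 5 - 5·cos(3·t). Wir haben die Position x(t) = 5 - 5·cos(3·t). Durch Einsetzen von t = -pi/3: x(-pi/3) = 10.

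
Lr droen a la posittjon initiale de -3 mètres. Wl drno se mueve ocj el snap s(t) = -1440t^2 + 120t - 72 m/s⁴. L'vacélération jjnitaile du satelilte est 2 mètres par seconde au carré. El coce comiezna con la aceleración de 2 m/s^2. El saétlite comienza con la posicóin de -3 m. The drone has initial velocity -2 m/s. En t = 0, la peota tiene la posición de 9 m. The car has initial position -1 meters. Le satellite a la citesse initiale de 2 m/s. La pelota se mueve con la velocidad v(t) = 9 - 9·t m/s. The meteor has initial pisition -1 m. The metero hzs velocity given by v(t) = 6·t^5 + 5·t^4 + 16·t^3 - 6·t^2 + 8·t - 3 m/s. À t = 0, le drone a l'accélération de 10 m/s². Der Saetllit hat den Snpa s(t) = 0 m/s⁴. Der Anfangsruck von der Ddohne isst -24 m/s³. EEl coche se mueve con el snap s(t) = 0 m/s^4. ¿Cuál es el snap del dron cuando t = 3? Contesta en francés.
De l'équation du snap s(t) = -1440·t^2 + 120·t - 72, nous substituons t = 3 pour obtenir s = -12672.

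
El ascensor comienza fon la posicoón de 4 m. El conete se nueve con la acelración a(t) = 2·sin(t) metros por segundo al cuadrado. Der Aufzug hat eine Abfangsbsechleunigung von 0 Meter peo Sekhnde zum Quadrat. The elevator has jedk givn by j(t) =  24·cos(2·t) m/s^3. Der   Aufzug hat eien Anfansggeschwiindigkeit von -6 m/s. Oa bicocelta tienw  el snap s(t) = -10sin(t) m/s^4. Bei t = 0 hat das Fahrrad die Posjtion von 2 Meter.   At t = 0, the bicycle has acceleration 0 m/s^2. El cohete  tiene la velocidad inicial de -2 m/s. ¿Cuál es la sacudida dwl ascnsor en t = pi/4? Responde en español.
Tenemos la sacudida j(t) = 24·cos(2·t). Sustituyendo t = pi/4: j(pi/4) = 0.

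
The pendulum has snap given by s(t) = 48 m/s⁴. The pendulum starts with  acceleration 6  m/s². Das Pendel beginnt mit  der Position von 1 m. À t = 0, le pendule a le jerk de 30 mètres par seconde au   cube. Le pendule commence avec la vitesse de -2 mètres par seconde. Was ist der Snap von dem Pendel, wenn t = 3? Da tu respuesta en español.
Usando s(t) = 48 y sustituyendo t = 3, encontramos s = 48.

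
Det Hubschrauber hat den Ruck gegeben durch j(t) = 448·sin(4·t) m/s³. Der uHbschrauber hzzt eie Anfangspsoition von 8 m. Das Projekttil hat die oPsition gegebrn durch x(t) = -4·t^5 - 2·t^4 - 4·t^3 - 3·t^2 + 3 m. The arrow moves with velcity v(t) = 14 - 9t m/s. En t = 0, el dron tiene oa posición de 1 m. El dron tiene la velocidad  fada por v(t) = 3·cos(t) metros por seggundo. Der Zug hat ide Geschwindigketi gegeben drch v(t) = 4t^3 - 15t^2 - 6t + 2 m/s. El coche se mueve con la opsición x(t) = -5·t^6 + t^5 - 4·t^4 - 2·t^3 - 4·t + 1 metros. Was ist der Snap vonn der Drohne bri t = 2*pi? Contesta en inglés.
To solve this, we need to take 3 derivatives of our velocity equation v(t) = 3·cos(t). Differentiating velocity, we get acceleration: a(t) = -3·sin(t). The derivative of acceleration gives jerk: j(t) = -3·cos(t). The derivative of jerk gives snap: s(t) = 3·sin(t). Using s(t) = 3·sin(t) and substituting t = 2*pi, we find s = 0.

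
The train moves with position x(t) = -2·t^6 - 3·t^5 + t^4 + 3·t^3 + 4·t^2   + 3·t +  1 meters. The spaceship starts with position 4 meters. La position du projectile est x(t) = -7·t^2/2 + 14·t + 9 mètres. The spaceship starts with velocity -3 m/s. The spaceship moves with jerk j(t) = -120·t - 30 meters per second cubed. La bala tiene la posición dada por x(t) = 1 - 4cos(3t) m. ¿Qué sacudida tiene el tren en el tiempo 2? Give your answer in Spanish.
Partiendo de la posición x(t) = -2·t^6 - 3·t^5 + t^4 + 3·t^3 + 4·t^2 + 3·t + 1, tomamos 3 derivadas. Derivando la posición, obtenemos la velocidad: v(t) = -12·t^5 - 15·t^4 + 4·t^3 + 9·t^2 + 8·t + 3. Derivando la velocidad, obtenemos la aceleración: a(t) = -60·t^4 - 60·t^3 + 12·t^2 + 18·t + 8. La derivada de la aceleración da la sacudida: j(t) = -240·t^3 - 180·t^2 + 24·t + 18. Usando j(t) = -240·t^3 - 180·t^2 + 24·t + 18 y sustituyendo t = 2, encontramos j = -2574.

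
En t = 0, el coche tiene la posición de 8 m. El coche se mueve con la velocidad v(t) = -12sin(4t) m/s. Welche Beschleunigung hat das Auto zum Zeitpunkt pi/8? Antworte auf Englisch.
We must differentiate our velocity equation v(t) = -12·sin(4·t) 1 time. Differentiating velocity, we get acceleration: a(t) = -48·cos(4·t). We have acceleration a(t) = -48·cos(4·t). Substituting t = pi/8: a(pi/8) = 0.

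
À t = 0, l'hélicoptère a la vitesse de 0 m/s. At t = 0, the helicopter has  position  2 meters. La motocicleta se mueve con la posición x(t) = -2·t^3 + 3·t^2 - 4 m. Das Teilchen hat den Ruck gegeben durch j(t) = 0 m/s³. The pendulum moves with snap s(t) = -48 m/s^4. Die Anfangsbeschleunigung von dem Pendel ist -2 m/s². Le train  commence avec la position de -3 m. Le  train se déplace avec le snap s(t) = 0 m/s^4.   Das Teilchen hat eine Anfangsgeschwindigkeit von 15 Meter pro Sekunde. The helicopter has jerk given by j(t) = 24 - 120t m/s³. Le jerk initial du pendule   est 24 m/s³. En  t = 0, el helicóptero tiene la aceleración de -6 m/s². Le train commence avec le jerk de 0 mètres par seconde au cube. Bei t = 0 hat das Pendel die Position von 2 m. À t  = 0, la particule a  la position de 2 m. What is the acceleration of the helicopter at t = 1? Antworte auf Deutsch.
Wir müssen die Stammfunktion unserer Gleichung für den Ruck j(t) = 24 - 120·t 1-mal finden. Mit ∫j(t)dt und Anwendung von a(0) = -6, finden wir a(t) = -60·t^2 + 24·t - 6. Mit a(t) = -60·t^2 + 24·t - 6 und Einsetzen von t = 1, finden wir a = -42.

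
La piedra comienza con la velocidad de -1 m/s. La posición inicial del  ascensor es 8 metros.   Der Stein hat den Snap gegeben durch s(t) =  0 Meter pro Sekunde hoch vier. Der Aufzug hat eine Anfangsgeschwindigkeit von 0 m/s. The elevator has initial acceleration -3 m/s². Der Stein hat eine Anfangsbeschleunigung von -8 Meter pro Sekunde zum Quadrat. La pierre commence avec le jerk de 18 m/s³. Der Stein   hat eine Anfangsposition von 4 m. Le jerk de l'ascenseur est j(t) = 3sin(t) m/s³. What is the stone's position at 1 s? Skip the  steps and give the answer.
At t = 1, x = 2.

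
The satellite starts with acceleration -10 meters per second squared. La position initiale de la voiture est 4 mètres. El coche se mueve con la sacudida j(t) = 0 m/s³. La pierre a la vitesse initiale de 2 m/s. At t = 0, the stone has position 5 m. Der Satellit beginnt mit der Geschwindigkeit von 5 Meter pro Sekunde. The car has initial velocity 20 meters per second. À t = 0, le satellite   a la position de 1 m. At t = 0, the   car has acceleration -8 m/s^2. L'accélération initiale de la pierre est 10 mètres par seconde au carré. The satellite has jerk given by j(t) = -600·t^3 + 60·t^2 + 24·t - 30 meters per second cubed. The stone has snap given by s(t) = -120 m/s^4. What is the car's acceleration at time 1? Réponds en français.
Pour résoudre ceci, nous devons prendre 1 intégrale de notre équation du jerk j(t) = 0. En prenant ∫j(t)dt et en appliquant a(0) = -8, nous trouvons a(t) = -8. De l'équation de l'accélération a(t) = -8, nous substituons t = 1 pour obtenir a = -8.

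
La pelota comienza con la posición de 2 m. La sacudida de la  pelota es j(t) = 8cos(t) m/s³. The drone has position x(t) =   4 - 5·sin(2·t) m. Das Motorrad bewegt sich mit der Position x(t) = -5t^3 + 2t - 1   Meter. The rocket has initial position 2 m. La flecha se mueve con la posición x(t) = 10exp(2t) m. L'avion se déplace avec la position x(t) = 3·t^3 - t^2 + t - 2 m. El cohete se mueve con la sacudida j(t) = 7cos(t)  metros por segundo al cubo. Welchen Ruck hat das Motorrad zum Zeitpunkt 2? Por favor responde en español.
Debemos derivar nuestra ecuación de la posición x(t) = -5·t^3 + 2·t - 1 3 veces. La derivada de la posición da la velocidad: v(t) = 2 - 15·t^2. Derivando la velocidad, obtenemos la aceleración: a(t) = -30·t. Tomando d/dt de a(t), encontramos j(t) = -30. De la ecuación de la sacudida j(t) = -30, sustituimos t = 2 para obtener j = -30.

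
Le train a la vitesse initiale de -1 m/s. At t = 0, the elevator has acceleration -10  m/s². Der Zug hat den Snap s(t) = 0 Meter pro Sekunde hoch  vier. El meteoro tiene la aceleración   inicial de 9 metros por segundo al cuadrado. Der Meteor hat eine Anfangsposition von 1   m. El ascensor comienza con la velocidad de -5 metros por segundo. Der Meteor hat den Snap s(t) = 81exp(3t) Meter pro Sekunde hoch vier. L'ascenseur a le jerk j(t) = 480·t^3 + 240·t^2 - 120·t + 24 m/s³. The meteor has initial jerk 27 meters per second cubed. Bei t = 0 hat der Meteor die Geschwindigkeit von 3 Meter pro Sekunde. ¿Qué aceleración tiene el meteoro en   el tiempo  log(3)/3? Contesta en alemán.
Wir müssen das Integral unserer Gleichung für den Snap s(t) = 81·exp(3·t) 2-mal finden. Die Stammfunktion von dem Snap, mit j(0) = 27, ergibt den Ruck: j(t) = 27·exp(3·t). Durch Integration von dem Ruck und Verwendung der Anfangsbedingung a(0) = 9, erhalten wir a(t) = 9·exp(3·t). Wir haben die Beschleunigung a(t) = 9·exp(3·t). Durch Einsetzen von t = log(3)/3: a(log(3)/3) = 27.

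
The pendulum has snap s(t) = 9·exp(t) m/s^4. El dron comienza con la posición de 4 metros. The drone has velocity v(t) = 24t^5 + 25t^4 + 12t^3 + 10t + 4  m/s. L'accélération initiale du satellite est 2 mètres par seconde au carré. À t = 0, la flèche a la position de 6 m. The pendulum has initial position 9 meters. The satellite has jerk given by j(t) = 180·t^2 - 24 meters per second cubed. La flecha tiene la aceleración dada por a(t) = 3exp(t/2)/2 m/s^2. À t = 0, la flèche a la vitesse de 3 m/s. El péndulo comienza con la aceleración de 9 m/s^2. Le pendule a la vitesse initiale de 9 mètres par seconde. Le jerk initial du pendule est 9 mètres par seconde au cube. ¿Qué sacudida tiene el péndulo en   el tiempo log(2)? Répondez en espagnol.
Para resolver esto, necesitamos tomar 1 antiderivada de nuestra ecuación del snap s(t) = 9·exp(t). Tomando ∫s(t)dt y aplicando j(0) = 9, encontramos j(t) = 9·exp(t). De la ecuación de la sacudida j(t) = 9·exp(t), sustituimos t = log(2) para obtener j = 18.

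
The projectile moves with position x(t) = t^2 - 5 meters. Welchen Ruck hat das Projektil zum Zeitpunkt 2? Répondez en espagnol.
Debemos derivar nuestra ecuación de la posición x(t) = t^2 - 5 3 veces. Tomando d/dt de x(t), encontramos v(t) = 2·t. La derivada de la velocidad da la aceleración: a(t) = 2. Tomando d/dt de a(t), encontramos j(t) = 0. De la ecuación de la sacudida j(t) = 0, sustituimos t = 2 para obtener j = 0.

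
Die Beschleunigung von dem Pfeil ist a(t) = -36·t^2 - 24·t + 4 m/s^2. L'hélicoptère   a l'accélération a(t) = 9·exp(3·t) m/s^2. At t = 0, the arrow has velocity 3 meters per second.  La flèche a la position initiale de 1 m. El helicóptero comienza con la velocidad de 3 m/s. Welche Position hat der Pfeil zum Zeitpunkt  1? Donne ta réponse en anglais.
To find the answer, we compute 2 antiderivatives of a(t) = -36·t^2 - 24·t + 4. The antiderivative of acceleration, with v(0) = 3, gives velocity: v(t) = -12·t^3 - 12·t^2 + 4·t + 3. Taking ∫v(t)dt and applying x(0) = 1, we find x(t) = -3·t^4 - 4·t^3 + 2·t^2 + 3·t + 1. From the given position equation x(t) = -3·t^4 - 4·t^3 + 2·t^2 + 3·t + 1, we substitute t = 1 to get x = -1.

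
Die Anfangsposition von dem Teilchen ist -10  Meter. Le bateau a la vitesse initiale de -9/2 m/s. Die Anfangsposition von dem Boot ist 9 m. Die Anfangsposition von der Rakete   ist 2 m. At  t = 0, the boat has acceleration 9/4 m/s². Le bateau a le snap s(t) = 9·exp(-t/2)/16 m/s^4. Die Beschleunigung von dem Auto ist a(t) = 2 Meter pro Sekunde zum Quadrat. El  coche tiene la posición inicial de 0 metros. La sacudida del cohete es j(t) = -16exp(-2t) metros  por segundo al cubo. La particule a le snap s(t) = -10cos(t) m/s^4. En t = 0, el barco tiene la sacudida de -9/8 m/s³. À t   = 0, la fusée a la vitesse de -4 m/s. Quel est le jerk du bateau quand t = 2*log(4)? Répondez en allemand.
Um dies zu lösen, müssen wir 1 Stammfunktion unserer Gleichung für den Snap s(t) = 9·exp(-t/2)/16 finden. Durch Integration von dem Snap und Verwendung der Anfangsbedingung j(0) = -9/8, erhalten wir j(t) = -9·exp(-t/2)/8. Wir haben den Ruck j(t) = -9·exp(-t/2)/8. Durch Einsetzen von t = 2*log(4): j(2*log(4)) = -9/32.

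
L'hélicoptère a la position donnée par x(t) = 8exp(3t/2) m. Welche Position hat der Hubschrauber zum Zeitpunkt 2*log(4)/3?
Mit x(t) = 8·exp(3·t/2) und Einsetzen von t = 2*log(4)/3, finden wir x = 32.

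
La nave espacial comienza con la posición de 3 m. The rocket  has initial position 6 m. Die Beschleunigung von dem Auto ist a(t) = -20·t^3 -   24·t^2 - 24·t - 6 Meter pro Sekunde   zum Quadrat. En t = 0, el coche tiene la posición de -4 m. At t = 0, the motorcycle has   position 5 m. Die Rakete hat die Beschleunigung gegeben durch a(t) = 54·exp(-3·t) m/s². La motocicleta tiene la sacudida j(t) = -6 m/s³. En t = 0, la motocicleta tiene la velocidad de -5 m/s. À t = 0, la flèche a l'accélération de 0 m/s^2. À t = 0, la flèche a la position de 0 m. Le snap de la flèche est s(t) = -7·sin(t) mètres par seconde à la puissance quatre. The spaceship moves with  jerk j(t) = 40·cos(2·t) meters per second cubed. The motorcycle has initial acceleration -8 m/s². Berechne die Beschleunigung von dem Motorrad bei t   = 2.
Wir müssen unsere Gleichung für den Ruck j(t) = -6 1-mal integrieren. Das Integral von dem Ruck, mit a(0) = -8, ergibt die Beschleunigung: a(t) = -6·t - 8. Mit a(t) = -6·t - 8 und Einsetzen von t = 2, finden wir a = -20.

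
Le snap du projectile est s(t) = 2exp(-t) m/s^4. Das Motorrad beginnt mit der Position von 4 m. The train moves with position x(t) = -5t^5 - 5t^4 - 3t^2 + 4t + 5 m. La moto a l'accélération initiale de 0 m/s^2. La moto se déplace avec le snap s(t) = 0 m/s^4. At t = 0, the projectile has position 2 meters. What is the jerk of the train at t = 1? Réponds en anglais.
Starting from position x(t) = -5·t^5 - 5·t^4 - 3·t^2 + 4·t + 5, we take 3 derivatives. Taking d/dt of x(t), we find v(t) = -25·t^4 - 20·t^3 - 6·t + 4. Differentiating velocity, we get acceleration: a(t) = -100·t^3 - 60·t^2 - 6. Taking d/dt of a(t), we find j(t) = -300·t^2 - 120·t. We have jerk j(t) = -300·t^2 - 120·t. Substituting t = 1: j(1) = -420.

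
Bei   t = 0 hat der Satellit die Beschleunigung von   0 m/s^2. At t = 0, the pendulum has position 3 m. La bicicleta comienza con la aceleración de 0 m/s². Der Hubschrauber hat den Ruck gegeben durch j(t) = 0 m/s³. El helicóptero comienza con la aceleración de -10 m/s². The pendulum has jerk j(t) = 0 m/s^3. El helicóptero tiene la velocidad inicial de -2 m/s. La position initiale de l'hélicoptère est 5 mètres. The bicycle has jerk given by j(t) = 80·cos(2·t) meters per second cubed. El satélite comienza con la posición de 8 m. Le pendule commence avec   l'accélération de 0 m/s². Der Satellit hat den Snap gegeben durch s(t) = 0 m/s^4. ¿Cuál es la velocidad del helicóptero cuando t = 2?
Necesitamos integrar nuestra ecuación de la sacudida j(t) = 0 2 veces. La integral de la sacudida, con a(0) = -10, da la aceleración: a(t) = -10. Tomando ∫a(t)dt y aplicando v(0) = -2, encontramos v(t) = -10·t - 2. Usando v(t) = -10·t - 2 y sustituyendo t = 2, encontramos v = -22.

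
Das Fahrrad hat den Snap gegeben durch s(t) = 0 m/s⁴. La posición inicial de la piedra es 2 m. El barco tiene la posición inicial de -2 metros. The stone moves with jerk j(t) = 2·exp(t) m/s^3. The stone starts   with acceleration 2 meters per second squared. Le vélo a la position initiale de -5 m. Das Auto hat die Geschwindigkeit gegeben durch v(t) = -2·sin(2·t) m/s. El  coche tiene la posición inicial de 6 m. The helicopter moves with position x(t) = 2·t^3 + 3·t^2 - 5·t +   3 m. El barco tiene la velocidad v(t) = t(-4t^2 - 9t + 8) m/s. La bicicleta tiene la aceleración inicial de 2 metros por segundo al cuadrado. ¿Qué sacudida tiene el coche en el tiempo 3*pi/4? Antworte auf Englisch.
To solve this, we need to take 2 derivatives of our velocity equation v(t) = -2·sin(2·t). The derivative of velocity gives acceleration: a(t) = -4·cos(2·t). Taking d/dt of a(t), we find j(t) = 8·sin(2·t). We have jerk j(t) = 8·sin(2·t). Substituting t = 3*pi/4: j(3*pi/4) = -8.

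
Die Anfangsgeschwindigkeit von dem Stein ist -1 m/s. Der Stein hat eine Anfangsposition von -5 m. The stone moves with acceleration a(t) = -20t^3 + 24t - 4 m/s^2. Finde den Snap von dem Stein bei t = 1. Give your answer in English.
Starting from acceleration a(t) = -20·t^3 + 24·t - 4, we take 2 derivatives. The derivative of acceleration gives jerk: j(t) = 24 - 60·t^2. The derivative of jerk gives snap: s(t) = -120·t. We have snap s(t) = -120·t. Substituting t = 1: s(1) = -120.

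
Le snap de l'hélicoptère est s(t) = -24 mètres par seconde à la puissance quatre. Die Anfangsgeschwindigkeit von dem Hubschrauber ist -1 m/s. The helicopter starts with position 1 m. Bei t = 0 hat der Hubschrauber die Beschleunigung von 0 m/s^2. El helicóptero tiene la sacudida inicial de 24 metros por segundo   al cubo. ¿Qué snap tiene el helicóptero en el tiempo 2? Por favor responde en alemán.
Aus der Gleichung für den Snap s(t) = -24, setzen wir t = 2 ein und erhalten s = -24.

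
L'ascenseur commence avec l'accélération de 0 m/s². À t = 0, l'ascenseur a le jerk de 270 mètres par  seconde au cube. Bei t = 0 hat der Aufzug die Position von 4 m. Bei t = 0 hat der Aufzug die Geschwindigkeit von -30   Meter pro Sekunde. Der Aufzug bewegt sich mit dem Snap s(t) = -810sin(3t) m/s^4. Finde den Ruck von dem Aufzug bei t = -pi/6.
Wir müssen unsere Gleichung für den Snap s(t) = -810·sin(3·t) 1-mal integrieren. Die Stammfunktion von dem Snap, mit j(0) = 270, ergibt den Ruck: j(t) = 270·cos(3·t). Wir haben den Ruck j(t) = 270·cos(3·t). Durch Einsetzen von t = -pi/6: j(-pi/6) = 0.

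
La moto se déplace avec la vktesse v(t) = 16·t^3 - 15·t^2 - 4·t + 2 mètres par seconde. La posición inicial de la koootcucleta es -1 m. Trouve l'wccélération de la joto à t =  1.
En partant de la vitesse v(t) = 16·t^3 - 15·t^2 - 4·t + 2, nous prenons 1 dérivée. En dérivant la vitesse, nous obtenons l'accélération: a(t) = 48·t^2 - 30·t - 4. Nous avons l'accélération a(t) = 48·t^2 - 30·t - 4. En substituant t = 1: a(1) = 14.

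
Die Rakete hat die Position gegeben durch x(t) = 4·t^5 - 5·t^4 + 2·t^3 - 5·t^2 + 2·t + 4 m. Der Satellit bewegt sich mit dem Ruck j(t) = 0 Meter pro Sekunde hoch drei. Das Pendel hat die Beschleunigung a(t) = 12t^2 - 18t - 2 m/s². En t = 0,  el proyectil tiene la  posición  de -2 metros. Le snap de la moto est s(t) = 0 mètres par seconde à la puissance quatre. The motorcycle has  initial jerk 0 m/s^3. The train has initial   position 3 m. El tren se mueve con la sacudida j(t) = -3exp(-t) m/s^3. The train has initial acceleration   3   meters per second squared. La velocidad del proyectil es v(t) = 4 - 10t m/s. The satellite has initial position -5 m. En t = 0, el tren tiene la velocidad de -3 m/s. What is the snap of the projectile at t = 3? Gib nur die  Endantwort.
s(3) = 0.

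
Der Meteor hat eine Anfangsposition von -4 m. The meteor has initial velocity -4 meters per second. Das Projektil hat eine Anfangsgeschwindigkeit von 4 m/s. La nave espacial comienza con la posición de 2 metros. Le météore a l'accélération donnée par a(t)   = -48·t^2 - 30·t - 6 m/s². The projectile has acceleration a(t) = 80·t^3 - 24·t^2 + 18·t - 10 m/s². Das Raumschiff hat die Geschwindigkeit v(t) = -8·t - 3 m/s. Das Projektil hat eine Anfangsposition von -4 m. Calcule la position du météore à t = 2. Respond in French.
En partant de l'accélération a(t) = -48·t^2 - 30·t - 6, nous prenons 2 primitives. L'intégrale de l'accélération, avec v(0) = -4, donne la vitesse: v(t) = -16·t^3 - 15·t^2 - 6·t - 4. L'intégrale de la vitesse est la position. En utilisant x(0) = -4, nous obtenons x(t) = -4·t^4 - 5·t^3 - 3·t^2 - 4·t - 4. En utilisant x(t) = -4·t^4 - 5·t^3 - 3·t^2 - 4·t - 4 et en substituant t = 2, nous trouvons x = -128.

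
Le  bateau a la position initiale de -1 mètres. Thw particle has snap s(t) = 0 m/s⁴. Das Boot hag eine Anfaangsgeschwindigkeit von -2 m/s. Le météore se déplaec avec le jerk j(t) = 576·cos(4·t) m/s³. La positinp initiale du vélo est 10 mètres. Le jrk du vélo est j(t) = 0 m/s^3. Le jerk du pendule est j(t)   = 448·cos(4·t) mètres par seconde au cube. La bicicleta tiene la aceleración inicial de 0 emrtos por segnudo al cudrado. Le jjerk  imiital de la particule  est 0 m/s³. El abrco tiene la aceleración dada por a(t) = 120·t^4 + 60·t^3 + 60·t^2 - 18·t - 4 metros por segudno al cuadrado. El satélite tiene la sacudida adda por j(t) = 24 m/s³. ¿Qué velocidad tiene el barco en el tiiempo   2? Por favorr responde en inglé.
To solve this, we need to take 1 antiderivative of our acceleration equation a(t) = 120·t^4 + 60·t^3 + 60·t^2 - 18·t - 4. Taking ∫a(t)dt and applying v(0) = -2, we find v(t) = 24·t^5 + 15·t^4 + 20·t^3 - 9·t^2 - 4·t - 2. We have velocity v(t) = 24·t^5 + 15·t^4 + 20·t^3 - 9·t^2 - 4·t - 2. Substituting t = 2: v(2) = 1122.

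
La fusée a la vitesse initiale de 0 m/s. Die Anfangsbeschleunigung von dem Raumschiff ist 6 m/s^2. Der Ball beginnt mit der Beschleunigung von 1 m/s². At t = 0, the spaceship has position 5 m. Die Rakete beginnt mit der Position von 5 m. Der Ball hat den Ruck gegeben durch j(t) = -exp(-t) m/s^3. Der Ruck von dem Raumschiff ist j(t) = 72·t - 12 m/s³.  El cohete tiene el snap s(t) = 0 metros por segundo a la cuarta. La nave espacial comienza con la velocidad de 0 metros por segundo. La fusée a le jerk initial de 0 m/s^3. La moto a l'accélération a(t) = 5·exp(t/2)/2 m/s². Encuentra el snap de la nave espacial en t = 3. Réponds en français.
Nous devons dériver notre équation du jerk j(t) = 72·t - 12 1 fois. En prenant d/dt de j(t), nous trouvons s(t) = 72. Nous avons le snap s(t) = 72. En substituant t = 3: s(3) = 72.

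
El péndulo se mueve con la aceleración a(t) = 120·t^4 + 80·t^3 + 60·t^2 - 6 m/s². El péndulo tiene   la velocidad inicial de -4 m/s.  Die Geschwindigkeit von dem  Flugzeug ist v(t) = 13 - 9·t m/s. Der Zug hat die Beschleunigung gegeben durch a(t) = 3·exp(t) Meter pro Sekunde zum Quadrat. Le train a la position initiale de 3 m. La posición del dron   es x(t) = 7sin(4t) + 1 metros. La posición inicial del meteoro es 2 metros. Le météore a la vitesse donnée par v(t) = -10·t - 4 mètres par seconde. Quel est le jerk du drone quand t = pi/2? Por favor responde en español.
Partiendo de la posición x(t) = 7·sin(4·t) + 1, tomamos 3 derivadas. La derivada de la posición da la velocidad: v(t) = 28·cos(4·t). La derivada de la velocidad da la aceleración: a(t) = -112·sin(4·t). Derivando la aceleración, obtenemos la sacudida: j(t) = -448·cos(4·t). De la ecuación de la sacudida j(t) = -448·cos(4·t), sustituimos t = pi/2 para obtener j = -448.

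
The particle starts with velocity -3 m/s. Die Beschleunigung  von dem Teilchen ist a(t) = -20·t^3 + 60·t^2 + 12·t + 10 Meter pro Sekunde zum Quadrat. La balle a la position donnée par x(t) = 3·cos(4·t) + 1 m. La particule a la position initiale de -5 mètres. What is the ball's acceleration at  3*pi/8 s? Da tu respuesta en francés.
Pour résoudre ceci, nous devons prendre 2 dérivées de notre équation de la position x(t) = 3·cos(4·t) + 1. En prenant d/dt de x(t), nous trouvons v(t) = -12·sin(4·t). En prenant d/dt de v(t), nous trouvons a(t) = -48·cos(4·t). En utilisant a(t) = -48·cos(4·t) et en substituant t = 3*pi/8, nous trouvons a = 0.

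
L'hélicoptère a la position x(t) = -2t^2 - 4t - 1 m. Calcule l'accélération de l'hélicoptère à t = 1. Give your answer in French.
Pour résoudre ceci, nous devons prendre 2 dérivées de notre équation de la position x(t) = -2·t^2 - 4·t - 1. En dérivant la position, nous obtenons la vitesse: v(t) = -4·t - 4. La dérivée de la vitesse donne l'accélération: a(t) = -4. En utilisant a(t) = -4 et en substituant t = 1, nous trouvons a = -4.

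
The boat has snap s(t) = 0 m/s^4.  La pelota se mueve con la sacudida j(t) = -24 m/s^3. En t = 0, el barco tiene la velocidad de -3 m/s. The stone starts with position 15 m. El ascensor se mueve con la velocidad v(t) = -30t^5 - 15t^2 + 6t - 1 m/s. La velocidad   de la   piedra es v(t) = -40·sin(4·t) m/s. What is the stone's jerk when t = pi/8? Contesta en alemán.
Wir müssen unsere Gleichung für die Geschwindigkeit v(t) = -40·sin(4·t) 2-mal ableiten. Durch Ableiten von der Geschwindigkeit erhalten wir die Beschleunigung: a(t) = -160·cos(4·t). Durch Ableiten von der Beschleunigung erhalten wir den Ruck: j(t) = 640·sin(4·t). Aus der Gleichung für den Ruck j(t) = 640·sin(4·t), setzen wir t = pi/8 ein und erhalten j = 640.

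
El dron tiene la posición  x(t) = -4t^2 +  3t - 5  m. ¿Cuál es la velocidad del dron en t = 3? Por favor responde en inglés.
We must differentiate our position equation x(t) = -4·t^2 + 3·t - 5 1 time. Differentiating position, we get velocity: v(t) = 3 - 8·t. We have velocity v(t) = 3 - 8·t. Substituting t = 3: v(3) = -21.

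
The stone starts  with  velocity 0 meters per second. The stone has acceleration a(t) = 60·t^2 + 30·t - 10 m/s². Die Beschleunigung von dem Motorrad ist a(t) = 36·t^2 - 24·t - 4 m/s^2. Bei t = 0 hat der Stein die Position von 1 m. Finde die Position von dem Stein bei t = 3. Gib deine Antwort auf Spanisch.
Debemos encontrar la antiderivada de nuestra ecuación de la aceleración a(t) = 60·t^2 + 30·t - 10 2 veces. La antiderivada de la aceleración es la velocidad. Usando v(0) = 0, obtenemos v(t) = 5·t·(4·t^2 + 3·t - 2). La integral de la velocidad, con x(0) = 1, da la posición: x(t) = 5·t^4 + 5·t^3 - 5·t^2 + 1. Usando x(t) = 5·t^4 + 5·t^3 - 5·t^2 + 1 y sustituyendo t = 3, encontramos x = 496.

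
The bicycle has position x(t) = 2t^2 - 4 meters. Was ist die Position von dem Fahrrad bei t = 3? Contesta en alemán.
Mit x(t) = 2·t^2 - 4 und Einsetzen von t = 3, finden wir x = 14.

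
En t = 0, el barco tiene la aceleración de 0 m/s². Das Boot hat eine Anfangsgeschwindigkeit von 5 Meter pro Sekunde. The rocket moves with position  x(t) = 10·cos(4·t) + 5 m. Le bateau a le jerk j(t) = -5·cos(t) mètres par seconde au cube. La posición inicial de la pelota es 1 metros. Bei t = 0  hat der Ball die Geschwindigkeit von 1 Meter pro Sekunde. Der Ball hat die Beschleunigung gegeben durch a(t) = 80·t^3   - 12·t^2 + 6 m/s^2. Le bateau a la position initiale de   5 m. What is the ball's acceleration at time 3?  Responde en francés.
De l'équation de l'accélération a(t) = 80·t^3 - 12·t^2 + 6, nous substituons t = 3 pour obtenir a = 2058.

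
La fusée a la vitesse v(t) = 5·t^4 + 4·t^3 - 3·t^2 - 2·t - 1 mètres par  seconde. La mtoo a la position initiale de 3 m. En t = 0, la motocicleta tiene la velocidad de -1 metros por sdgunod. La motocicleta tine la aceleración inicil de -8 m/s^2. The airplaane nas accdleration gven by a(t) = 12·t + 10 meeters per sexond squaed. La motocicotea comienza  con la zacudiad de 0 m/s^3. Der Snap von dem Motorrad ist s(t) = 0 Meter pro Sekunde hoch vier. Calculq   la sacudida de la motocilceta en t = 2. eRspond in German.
Wir müssen die Stammfunktion unserer Gleichung für den Snap s(t) = 0 1-mal finden. Die Stammfunktion von dem Snap ist der Ruck. Mit j(0) = 0 erhalten wir j(t) = 0. Wir haben den Ruck j(t) = 0. Durch Einsetzen von t = 2: j(2) = 0.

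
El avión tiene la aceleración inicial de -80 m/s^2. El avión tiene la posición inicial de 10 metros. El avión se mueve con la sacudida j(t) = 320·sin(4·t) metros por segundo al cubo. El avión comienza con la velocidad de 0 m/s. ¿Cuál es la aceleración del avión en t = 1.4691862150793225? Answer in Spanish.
Debemos encontrar la integral de nuestra ecuación de la sacudida j(t) = 320·sin(4·t) 1 vez. La integral de la sacudida es la aceleración. Usando a(0) = -80, obtenemos a(t) = -80·cos(4·t). Tenemos la aceleración a(t) = -80·cos(4·t). Sustituyendo t = 1.4691862150793225: a(1.4691862150793225) = -73.4827104606613.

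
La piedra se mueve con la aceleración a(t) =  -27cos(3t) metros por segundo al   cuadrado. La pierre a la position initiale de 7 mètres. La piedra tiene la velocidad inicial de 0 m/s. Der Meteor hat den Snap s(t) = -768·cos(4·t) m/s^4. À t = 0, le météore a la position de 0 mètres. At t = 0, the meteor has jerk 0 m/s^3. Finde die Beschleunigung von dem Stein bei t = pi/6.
Aus der Gleichung für die Beschleunigung a(t) = -27·cos(3·t), setzen wir t = pi/6 ein und erhalten a = 0.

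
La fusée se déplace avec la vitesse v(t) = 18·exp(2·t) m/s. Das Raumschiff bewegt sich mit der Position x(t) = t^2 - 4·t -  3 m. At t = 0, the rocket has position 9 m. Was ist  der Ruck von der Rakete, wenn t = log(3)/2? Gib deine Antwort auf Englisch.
To solve this, we need to take 2 derivatives of our velocity equation v(t) = 18·exp(2·t). The derivative of velocity gives acceleration: a(t) = 36·exp(2·t). Taking d/dt of a(t), we find j(t) = 72·exp(2·t). From the given jerk equation j(t) = 72·exp(2·t), we substitute t = log(3)/2 to get j = 216.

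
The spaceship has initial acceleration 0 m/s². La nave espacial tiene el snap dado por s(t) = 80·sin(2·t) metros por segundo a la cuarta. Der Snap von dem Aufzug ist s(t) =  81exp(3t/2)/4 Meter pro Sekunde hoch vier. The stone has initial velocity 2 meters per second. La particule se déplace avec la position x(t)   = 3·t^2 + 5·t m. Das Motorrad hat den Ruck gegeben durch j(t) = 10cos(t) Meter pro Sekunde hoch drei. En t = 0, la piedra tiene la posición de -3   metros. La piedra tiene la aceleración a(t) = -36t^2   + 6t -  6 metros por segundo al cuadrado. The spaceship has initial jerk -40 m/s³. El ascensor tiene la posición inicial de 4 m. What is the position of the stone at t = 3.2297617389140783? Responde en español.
Para resolver esto, necesitamos tomar 2 integrales de nuestra ecuación de la aceleración a(t) = -36·t^2 + 6·t - 6. Tomando ∫a(t)dt y aplicando v(0) = 2, encontramos v(t) = -12·t^3 + 3·t^2 - 6·t + 2. La integral de la velocidad es la posición. Usando x(0) = -3, obtenemos x(t) = -3·t^4 + t^3 - 3·t^2 + 2·t - 3. Tenemos la posición x(t) = -3·t^4 + t^3 - 3·t^2 + 2·t - 3. Sustituyendo t = 3.2297617389140783: x(3.2297617389140783) = -320.583618966669.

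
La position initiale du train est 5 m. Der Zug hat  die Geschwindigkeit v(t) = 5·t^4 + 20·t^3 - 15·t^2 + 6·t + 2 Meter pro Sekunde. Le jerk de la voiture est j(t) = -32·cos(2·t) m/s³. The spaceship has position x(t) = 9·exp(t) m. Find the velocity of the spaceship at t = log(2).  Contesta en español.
Para resolver esto, necesitamos tomar 1 derivada de nuestra ecuación de la posición x(t) = 9·exp(t). Derivando la posición, obtenemos la velocidad: v(t) = 9·exp(t). De la ecuación de la velocidad v(t) = 9·exp(t), sustituimos t = log(2) para obtener v = 18.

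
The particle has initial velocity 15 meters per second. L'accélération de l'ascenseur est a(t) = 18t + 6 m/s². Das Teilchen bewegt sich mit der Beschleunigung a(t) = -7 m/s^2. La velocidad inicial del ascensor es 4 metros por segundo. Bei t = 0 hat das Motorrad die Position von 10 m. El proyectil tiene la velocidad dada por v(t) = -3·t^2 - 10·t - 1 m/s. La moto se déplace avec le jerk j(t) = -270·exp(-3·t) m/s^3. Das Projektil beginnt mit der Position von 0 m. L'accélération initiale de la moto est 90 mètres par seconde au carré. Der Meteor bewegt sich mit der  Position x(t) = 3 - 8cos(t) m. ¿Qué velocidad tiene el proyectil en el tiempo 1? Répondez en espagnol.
De la ecuación de la velocidad v(t) = -3·t^2 - 10·t - 1, sustituimos t = 1 para obtener v = -14.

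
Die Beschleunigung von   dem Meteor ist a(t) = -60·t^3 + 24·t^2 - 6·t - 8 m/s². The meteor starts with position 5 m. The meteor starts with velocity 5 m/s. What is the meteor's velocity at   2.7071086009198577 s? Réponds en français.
En partant de l'accélération a(t) = -60·t^3 + 24·t^2 - 6·t - 8, nous prenons 1 primitive. La primitive de l'accélération, avec v(0) = 5, donne la vitesse: v(t) = -15·t^4 + 8·t^3 - 3·t^2 - 8·t + 5. De l'équation de la vitesse v(t) = -15·t^4 + 8·t^3 - 3·t^2 - 8·t + 5, nous substituons t = 2.7071086009198577 pour obtenir v = -685.521009487448.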